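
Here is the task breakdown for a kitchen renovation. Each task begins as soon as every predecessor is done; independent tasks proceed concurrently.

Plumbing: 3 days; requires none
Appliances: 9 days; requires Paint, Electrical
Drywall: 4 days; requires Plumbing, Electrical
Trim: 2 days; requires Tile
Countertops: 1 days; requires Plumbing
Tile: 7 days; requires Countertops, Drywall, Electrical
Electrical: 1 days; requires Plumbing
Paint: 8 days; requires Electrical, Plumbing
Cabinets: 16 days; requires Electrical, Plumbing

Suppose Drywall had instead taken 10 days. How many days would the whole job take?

The binding path is Plumbing→Electrical→Paint→Appliances = 3+1+8+9 = 21; finish at 21 days.
The longest path through Drywall is only 17 days, so Drywall has float 4.
New critical path: Plumbing→Electrical→Drywall→Tile→Trim = 3+1+10+7+2 = 23 ⇒ 23 days.

23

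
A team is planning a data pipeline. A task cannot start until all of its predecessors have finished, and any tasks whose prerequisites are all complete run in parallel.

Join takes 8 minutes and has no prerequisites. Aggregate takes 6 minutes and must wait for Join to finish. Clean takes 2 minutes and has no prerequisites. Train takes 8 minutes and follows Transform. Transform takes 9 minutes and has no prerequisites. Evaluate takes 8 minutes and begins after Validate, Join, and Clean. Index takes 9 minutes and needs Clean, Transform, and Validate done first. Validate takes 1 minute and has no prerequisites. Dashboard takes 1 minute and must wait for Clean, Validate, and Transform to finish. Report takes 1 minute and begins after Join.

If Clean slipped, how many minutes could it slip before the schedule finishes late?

Critical path: Transform→Index = 9+9 = 18, so the finish is 18 minutes.
The longest chain containing Clean totals 11 minutes.
Float = 18 − 11 = 7.

7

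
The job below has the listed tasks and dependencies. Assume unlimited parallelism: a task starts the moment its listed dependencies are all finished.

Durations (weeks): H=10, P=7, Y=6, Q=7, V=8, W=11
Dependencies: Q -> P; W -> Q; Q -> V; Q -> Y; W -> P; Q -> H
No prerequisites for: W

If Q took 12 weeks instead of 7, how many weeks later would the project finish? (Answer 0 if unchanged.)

Actual critical path: W→Q→H = 11+7+10 = 28 ⇒ 28 weeks.
Q lies on that path, so at 12 weeks the path becomes 33 weeks.
The critical path is still W→Q→H; finish is now 33 weeks.
Change in finish: 33 − 28 = +5 weeks.

5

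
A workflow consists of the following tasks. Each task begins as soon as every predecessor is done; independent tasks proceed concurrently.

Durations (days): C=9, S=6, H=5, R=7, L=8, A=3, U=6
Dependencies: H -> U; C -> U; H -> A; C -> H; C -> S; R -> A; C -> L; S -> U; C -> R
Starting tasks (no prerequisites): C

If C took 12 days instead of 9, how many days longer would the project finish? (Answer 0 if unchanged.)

3

Baseline: C→S→U = 9+6+6 = 21 → 21 days.
C is on the critical path; changing it to 12 makes that path 24 days.
The critical path is still C→S→U; finish is now 24 days.
Change in finish: 24 − 21 = +3 days.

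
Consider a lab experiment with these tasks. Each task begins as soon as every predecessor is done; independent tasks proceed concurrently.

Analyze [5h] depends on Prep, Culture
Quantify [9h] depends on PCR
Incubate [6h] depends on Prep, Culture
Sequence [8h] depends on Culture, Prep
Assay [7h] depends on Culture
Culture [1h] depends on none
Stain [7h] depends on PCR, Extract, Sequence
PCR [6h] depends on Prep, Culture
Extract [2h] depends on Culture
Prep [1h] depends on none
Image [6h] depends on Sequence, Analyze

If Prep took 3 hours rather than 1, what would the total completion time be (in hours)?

18

The binding path is Prep→PCR→Quantify = 1+6+9 = 16; finish at 16 hours.
Since Prep is critical, the +2 change carries straight to that chain (now 18 hours).
That remains the longest chain; total 18 hours.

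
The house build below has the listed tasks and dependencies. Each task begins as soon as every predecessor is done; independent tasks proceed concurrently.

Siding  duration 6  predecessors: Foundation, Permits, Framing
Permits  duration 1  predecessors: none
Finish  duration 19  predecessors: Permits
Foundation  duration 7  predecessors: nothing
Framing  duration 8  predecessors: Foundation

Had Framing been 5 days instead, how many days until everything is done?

20

Baseline: Foundation→Framing→Siding = 7+8+6 = 21 → 21 days.
Framing lies on that path, so at 5 days the path becomes 18 days.
The binding chain switches to Permits→Finish = 1+19 = 20; finish 20 days.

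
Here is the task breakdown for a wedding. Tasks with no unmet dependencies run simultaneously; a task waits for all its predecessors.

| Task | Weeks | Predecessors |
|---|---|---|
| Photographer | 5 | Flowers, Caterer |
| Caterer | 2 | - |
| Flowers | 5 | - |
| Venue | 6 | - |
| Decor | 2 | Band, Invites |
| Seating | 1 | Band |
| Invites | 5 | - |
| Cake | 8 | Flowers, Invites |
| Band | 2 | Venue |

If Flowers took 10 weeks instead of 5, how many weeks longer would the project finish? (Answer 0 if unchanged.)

Critical path before the change: Flowers→Cake = 5+8 = 13 giving 13 weeks.
Flowers lies on that path, so at 10 weeks the path becomes 18 weeks.
No other chain overtakes it, so the finish is 18 weeks.
Change in finish: 18 − 13 = +5 weeks.

5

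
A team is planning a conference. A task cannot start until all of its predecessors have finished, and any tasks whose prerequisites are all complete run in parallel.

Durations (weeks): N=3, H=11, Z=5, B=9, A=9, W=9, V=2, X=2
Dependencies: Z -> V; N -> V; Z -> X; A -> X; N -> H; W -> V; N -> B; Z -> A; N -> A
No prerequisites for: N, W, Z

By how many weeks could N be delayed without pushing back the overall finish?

The longest chain is Z→A→X = 5+9+2 = 16; overall finish 16 weeks.
The longest chain containing N totals 14 weeks.
So N can slip 5 − 3 = 2 weeks.

2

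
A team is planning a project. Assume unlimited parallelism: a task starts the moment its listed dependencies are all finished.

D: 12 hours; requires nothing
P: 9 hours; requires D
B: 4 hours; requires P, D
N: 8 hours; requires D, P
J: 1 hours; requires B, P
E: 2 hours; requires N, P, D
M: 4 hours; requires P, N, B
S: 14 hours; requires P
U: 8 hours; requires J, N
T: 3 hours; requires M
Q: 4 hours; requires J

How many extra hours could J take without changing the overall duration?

3

The longest chain is D→P→N→U = 12+9+8+8 = 37; overall finish 37 hours.
J finishes as early as 26 and must finish by 29.
Slack of J = 28 − 25 = 3 hours.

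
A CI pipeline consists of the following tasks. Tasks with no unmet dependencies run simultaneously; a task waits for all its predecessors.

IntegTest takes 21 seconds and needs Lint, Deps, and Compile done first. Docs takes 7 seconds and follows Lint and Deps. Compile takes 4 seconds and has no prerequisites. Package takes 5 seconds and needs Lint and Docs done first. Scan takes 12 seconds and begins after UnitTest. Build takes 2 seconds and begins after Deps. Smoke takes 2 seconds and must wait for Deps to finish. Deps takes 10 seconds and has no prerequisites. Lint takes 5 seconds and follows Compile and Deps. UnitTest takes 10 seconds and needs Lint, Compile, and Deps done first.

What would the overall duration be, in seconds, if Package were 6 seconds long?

37

Baseline: Deps→Lint→UnitTest→Scan = 10+5+10+12 = 37 → 37 seconds.
The longest path through Package is only 27 seconds, so Package has float 10.
The critical path is still Deps→Lint→UnitTest→Scan; finish is now 37 seconds.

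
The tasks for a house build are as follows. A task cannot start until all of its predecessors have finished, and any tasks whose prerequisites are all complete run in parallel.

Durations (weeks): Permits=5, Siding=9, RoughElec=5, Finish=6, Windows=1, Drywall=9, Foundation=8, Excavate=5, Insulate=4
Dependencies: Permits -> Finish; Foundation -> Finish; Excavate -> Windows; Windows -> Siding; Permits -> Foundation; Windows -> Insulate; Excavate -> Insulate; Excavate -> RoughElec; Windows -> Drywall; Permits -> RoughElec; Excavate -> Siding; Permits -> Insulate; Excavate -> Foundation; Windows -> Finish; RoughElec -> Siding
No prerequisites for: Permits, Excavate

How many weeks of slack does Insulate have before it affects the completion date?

9

Critical path: Permits→Foundation→Finish = 5+8+6 = 19, so the finish is 19 weeks.
Insulate finishes as early as 10 and must finish by 19.
Float = 19 − 10 = 9.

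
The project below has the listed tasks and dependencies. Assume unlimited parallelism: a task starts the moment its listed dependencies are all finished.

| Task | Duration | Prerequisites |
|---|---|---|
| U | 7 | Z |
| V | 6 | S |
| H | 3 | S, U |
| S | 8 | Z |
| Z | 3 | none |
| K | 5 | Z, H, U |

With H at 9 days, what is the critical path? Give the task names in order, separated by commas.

As given, the longest chain is Z→S→H→K = 3+8+3+5 = 19, so the finish is 19 days.
Since H is critical, the +6 change carries straight to that chain (now 25 days).
That remains the longest chain; total 25 days.

Z, S, H, K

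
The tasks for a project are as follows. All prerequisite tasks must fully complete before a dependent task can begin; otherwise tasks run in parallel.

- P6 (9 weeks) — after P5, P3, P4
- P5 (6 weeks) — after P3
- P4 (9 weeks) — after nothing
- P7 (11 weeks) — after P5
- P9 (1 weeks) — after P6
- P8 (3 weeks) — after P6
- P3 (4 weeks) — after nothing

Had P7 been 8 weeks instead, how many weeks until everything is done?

22

Actual critical path: P3→P5→P6→P8 = 4+6+9+3 = 22 ⇒ 22 weeks.
The longest path through P7 is only 21 weeks, so P7 has float 1.
The critical path is still P3→P5→P6→P8; finish is now 22 weeks.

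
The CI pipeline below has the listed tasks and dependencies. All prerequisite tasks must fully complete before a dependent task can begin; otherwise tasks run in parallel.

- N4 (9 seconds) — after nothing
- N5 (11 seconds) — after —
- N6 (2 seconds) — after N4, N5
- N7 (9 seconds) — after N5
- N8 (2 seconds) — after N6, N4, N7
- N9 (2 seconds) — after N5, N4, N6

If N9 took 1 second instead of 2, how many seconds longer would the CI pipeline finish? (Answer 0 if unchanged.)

The binding path is N5→N7→N8 = 11+9+2 = 22; finish at 22 seconds.
N9 has 7 seconds of float (longest path through it is 15).
No other chain overtakes it, so the finish is 22 seconds.
Change in finish: 22 − 22 = +0 seconds.

0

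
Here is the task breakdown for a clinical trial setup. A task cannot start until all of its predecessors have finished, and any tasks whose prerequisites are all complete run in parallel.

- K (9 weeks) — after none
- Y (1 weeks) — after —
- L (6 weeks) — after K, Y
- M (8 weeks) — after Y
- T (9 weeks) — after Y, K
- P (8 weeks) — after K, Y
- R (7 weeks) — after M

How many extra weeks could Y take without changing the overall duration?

2

Critical path: K→T = 9+9 = 18, so the finish is 18 weeks.
Longest path through Y: 16 weeks (earliest finish 1, latest finish 3).
Float = 18 − 16 = 2.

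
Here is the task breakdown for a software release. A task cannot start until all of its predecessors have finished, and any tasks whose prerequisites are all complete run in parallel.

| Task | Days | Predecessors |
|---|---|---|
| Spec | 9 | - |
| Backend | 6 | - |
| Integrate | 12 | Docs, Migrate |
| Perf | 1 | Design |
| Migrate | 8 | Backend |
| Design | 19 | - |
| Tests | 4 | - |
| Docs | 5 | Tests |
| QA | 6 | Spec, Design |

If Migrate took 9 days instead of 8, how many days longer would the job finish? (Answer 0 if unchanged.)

1

Baseline: Backend→Migrate→Integrate = 6+8+12 = 26 → 26 days.
Migrate lies on that path, so at 9 days the path becomes 27 days.
The critical path is still Backend→Migrate→Integrate; finish is now 27 days.
Change in finish: 27 − 26 = +1 days.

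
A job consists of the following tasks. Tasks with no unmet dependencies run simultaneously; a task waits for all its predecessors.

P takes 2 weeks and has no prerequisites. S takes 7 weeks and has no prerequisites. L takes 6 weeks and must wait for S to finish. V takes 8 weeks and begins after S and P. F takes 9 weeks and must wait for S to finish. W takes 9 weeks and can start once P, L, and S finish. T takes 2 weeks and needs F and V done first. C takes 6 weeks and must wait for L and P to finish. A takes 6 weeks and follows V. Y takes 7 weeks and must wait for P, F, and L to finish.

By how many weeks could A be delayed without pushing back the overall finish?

2

Critical path: S→F→Y = 7+9+7 = 23, so the finish is 23 weeks.
The longest chain containing A totals 21 weeks.
Slack of A = 17 − 15 = 2 weeks.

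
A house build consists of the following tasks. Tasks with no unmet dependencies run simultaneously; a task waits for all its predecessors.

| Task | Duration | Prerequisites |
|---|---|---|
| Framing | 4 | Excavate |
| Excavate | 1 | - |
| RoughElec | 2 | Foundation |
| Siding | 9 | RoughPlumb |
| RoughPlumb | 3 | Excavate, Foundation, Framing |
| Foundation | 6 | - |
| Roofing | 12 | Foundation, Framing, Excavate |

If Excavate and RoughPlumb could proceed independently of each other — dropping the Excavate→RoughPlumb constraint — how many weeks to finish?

18

Before: longest chain Foundation→Roofing = 6+12 = 18, finish 18.
Dropping Excavate→RoughPlumb doesn't change RoughPlumb's earliest start (6); another predecessor still binds.
The longest chain is now Foundation→Roofing = 6+12 = 18, so the house build takes 18 weeks.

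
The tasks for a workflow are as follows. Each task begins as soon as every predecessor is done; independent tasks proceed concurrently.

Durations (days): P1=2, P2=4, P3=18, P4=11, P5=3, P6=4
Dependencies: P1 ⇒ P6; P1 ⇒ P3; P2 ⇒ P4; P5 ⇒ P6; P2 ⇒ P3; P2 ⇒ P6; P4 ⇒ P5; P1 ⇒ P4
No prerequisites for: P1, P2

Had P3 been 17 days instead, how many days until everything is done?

Critical path before the change: P2→P3 = 4+18 = 22 giving 22 days.
P3 is on the critical path; changing it to 17 makes that path 21 days.
Now P2→P4→P5→P6 = 4+11+3+4 = 22 is longest, so the finish becomes 22 days.

22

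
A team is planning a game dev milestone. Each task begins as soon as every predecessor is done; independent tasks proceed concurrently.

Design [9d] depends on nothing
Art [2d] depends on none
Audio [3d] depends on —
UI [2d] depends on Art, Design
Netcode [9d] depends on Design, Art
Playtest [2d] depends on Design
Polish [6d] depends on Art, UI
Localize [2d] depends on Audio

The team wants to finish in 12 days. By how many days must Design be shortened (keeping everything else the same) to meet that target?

6

Current finish: 18 days; target: 12.
Design is on every critical path, so each day cut from Design cuts the finish by one (this holds down to a finish of 11).
Need 18 − 12 = 6 days off Design → Design becomes 3 days, finish becomes 12.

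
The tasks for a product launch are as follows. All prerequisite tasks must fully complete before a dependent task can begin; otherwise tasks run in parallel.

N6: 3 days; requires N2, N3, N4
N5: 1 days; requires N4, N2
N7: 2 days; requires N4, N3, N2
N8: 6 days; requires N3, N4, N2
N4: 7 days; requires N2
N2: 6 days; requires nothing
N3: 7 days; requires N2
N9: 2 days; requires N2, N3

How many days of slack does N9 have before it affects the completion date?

Critical path: N2→N3→N8 = 6+7+6 = 19, so the finish is 19 days.
Longest path through N9: 15 days (earliest finish 15, latest finish 19).
So N9 can slip 19 − 15 = 4 days.

4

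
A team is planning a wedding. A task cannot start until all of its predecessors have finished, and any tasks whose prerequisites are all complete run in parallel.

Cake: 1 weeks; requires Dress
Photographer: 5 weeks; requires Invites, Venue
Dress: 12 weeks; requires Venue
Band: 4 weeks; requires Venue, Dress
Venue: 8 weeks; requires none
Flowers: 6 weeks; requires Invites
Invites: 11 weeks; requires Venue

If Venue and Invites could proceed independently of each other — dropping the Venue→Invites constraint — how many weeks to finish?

24

Before: longest chain Venue→Invites→Flowers = 8+11+6 = 25, finish 25.
Without Venue→Invites, Invites's earliest start moves from 8 to 0.
The longest chain is now Venue→Dress→Band = 8+12+4 = 24, so the wedding takes 24 weeks.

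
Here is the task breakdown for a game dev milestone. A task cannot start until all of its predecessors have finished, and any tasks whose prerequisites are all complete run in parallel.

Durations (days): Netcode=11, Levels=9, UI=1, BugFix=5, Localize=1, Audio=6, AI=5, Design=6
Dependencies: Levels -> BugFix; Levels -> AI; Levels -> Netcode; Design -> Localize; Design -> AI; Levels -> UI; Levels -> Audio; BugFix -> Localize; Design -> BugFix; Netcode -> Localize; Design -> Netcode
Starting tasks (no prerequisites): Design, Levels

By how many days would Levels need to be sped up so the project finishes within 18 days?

3

Current finish: 21 days; target: 18.
Levels is on every critical path, so each day cut from Levels cuts the finish by one (this holds down to a finish of 18).
Need 21 − 18 = 3 days off Levels → Levels becomes 6 days, finish becomes 18.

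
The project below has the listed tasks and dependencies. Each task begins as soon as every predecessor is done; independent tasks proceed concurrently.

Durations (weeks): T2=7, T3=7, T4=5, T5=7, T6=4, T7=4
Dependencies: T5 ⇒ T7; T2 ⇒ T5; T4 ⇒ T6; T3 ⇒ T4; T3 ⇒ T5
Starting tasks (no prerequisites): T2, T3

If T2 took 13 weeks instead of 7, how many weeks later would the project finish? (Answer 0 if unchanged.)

Baseline: T2→T5→T7 = 7+7+4 = 18 → 18 weeks.
Since T2 is critical, the +6 change carries straight to that chain (now 24 weeks).
The critical path is still T2→T5→T7; finish is now 24 weeks.
Change in finish: 24 − 18 = +6 weeks.

6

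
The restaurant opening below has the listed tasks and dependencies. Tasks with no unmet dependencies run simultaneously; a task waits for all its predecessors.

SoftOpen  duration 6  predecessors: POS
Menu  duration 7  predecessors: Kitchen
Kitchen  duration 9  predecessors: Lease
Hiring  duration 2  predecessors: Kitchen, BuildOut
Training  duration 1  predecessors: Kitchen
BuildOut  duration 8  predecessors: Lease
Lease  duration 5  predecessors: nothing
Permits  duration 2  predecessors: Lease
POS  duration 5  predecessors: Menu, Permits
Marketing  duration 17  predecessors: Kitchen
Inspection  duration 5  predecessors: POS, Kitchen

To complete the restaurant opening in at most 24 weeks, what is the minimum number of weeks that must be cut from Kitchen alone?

Current finish: 32 weeks; target: 24.
Kitchen is on every critical path, so each week cut from Kitchen cuts the finish by one (this holds down to a finish of 24).
Need 32 − 24 = 8 weeks off Kitchen → Kitchen becomes 1 week, finish becomes 24.

8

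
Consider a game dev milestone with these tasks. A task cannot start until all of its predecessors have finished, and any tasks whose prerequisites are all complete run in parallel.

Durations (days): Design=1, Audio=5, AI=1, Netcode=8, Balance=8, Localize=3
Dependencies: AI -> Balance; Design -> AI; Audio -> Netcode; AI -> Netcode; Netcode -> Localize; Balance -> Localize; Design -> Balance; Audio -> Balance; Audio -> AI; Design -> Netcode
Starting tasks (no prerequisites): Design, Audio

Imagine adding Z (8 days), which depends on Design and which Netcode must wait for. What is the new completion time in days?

20

Originally the schedule takes 17 days.
With Z inserted, Netcode now waits for max(Audio, Design, AI, Z).
New critical path: Design→Z→Netcode→Localize = 1+8+8+3 = 20 ⇒ 20 days.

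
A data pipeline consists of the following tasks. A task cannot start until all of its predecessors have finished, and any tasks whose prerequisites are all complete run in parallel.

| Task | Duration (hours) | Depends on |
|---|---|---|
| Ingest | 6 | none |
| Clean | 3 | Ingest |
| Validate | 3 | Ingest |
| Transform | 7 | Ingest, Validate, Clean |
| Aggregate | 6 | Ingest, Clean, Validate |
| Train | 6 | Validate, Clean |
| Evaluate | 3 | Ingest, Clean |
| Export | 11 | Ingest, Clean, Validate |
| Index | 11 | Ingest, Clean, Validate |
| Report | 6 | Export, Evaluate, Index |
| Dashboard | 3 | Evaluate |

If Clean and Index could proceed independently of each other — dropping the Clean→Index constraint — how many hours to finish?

With the dependency in place, Ingest→Clean→Export→Report = 6+3+11+6 = 26 sets the finish at 26 hours.
Dropping Clean→Index doesn't change Index's earliest start (9); another predecessor still binds.
New critical path: Ingest→Clean→Export→Report = 6+3+11+6 = 26 ⇒ 26 hours.

26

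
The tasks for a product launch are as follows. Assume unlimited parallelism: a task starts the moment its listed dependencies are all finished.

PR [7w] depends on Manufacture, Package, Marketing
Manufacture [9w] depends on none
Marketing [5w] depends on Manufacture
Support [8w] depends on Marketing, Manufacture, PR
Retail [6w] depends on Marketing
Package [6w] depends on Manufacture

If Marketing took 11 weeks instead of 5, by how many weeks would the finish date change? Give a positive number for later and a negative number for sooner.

5

Baseline: Manufacture→Package→PR→Support = 9+6+7+8 = 30 → 30 weeks.
The longest path through Marketing is only 29 weeks, so Marketing has float 1.
The binding chain switches to Manufacture→Marketing→PR→Support = 9+11+7+8 = 35; finish 35 weeks.
Change in finish: 35 − 30 = +5 weeks.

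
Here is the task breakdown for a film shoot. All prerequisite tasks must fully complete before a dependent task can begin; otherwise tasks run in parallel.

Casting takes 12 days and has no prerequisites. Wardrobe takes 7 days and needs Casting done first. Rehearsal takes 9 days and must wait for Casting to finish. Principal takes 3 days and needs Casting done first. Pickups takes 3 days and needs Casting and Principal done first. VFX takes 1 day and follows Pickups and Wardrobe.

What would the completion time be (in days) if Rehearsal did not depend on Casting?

20

Original critical path: Casting→Rehearsal = 12+9 = 21 ⇒ 21 days.
Without Casting→Rehearsal, Rehearsal's earliest start moves from 12 to 0.
The longest chain is now Casting→Wardrobe→VFX = 12+7+1 = 20, so the film shoot takes 20 days.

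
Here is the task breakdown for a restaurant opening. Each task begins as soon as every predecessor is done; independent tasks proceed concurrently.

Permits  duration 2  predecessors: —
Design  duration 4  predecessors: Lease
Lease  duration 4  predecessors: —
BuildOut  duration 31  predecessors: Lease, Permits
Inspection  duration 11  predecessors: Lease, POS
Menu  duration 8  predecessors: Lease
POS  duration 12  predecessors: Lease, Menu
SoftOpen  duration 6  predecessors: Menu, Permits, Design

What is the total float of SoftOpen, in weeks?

The longest chain is Lease→BuildOut = 4+31 = 35; overall finish 35 weeks.
The longest chain containing SoftOpen totals 18 weeks.
Float = 35 − 18 = 17.

17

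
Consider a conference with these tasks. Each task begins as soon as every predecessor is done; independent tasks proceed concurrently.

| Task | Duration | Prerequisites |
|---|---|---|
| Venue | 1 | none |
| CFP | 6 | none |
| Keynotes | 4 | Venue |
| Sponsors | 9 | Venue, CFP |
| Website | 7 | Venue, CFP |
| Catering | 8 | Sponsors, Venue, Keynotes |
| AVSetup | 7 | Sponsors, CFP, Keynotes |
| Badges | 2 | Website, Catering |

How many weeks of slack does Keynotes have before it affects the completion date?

CFP→Sponsors→Catering→Badges = 6+9+8+2 = 25 sets the makespan at 25 weeks.
Longest path through Keynotes: 15 weeks (earliest finish 5, latest finish 15).
Slack of Keynotes = 11 − 1 = 10 weeks.

10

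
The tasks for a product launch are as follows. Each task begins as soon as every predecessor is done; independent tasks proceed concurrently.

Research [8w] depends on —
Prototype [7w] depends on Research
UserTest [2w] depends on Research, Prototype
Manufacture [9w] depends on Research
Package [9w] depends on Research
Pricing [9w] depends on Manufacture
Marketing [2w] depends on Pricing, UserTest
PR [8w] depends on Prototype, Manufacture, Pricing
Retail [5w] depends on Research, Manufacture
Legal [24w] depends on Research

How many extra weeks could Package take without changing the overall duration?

Research→Manufacture→Pricing→PR = 8+9+9+8 = 34 sets the makespan at 34 weeks.
The longest chain containing Package totals 17 weeks.
Float = 34 − 17 = 17.

17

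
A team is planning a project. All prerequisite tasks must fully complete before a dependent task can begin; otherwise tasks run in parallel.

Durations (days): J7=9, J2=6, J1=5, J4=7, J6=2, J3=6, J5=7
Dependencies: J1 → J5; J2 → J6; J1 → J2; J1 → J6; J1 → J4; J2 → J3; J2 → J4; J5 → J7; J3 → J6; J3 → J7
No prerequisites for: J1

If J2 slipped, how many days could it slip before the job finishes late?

Critical path: J1→J2→J3→J7 = 5+6+6+9 = 26, so the finish is 26 days.
The longest chain containing J2 totals 26 days.
Float = 26 − 26 = 0.

0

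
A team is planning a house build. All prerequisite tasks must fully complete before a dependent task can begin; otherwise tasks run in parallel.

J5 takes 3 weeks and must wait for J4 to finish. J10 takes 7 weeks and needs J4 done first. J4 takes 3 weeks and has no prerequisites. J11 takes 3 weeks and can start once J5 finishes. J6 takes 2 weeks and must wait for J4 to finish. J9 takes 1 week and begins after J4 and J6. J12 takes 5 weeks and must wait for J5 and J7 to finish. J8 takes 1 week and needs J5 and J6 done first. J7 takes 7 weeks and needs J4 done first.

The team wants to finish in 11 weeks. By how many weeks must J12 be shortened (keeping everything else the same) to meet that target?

4

Current finish: 15 weeks; target: 11.
J12 is on every critical path, so each week cut from J12 cuts the finish by one (this holds down to a finish of 11).
Need 15 − 11 = 4 weeks off J12 → J12 becomes 1 week, finish becomes 11.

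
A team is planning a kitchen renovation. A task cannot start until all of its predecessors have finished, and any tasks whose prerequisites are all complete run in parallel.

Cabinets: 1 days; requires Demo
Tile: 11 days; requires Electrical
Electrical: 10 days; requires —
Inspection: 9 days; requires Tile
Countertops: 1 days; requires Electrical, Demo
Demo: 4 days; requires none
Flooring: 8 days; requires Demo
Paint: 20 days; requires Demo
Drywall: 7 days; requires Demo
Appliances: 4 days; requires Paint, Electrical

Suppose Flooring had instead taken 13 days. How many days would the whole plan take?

30

Actual critical path: Electrical→Tile→Inspection = 10+11+9 = 30 ⇒ 30 days.
The longest path through Flooring is only 12 days, so Flooring has float 18.
That remains the longest chain; total 30 days.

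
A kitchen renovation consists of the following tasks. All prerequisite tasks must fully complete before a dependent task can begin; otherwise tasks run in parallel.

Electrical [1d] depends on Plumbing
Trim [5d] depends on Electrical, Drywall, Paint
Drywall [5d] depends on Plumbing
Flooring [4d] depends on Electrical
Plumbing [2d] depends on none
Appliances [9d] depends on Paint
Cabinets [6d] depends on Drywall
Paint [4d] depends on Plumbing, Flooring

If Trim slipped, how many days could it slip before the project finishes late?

4

Plumbing→Electrical→Flooring→Paint→Appliances = 2+1+4+4+9 = 20 sets the makespan at 20 days.
The longest chain containing Trim totals 16 days.
So Trim can slip 20 − 16 = 4 days.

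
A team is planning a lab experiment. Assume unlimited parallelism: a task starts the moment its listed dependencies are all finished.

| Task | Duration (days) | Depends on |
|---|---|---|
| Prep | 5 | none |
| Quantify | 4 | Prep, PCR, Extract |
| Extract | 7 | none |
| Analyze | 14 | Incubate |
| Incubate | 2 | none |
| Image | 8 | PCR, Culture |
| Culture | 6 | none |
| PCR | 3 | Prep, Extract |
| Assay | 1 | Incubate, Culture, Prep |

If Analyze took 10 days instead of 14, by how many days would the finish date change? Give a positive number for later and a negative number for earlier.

0

As given, the longest chain is Extract→PCR→Image = 7+3+8 = 18, so the finish is 18 days.
Analyze has 2 days of float (longest path through it is 16).
No other chain overtakes it, so the finish is 18 days.
Change in finish: 18 − 18 = +0 days.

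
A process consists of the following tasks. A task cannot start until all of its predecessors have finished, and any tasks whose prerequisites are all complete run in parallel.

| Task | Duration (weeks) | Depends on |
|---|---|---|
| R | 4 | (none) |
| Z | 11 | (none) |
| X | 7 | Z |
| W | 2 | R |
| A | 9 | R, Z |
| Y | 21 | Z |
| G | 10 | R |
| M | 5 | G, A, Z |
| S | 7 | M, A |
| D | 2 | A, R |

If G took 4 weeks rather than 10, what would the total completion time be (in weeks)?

32

Actual critical path: Z→A→M→S = 11+9+5+7 = 32 ⇒ 32 weeks.
G is off the critical path — its longest chain is 26 weeks, giving 6 of slack.
That remains the longest chain; total 32 weeks.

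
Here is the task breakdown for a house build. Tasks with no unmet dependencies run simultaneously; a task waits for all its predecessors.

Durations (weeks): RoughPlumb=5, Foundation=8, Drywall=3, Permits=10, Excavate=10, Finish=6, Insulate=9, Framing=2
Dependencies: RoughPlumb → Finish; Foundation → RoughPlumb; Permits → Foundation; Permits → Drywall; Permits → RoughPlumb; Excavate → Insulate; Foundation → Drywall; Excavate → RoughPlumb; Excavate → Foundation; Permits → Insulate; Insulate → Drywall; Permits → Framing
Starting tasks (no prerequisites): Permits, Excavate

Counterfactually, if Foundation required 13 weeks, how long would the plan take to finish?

34

As given, the longest chain is Permits→Foundation→RoughPlumb→Finish = 10+8+5+6 = 29, so the finish is 29 weeks.
Since Foundation is critical, the +5 change carries straight to that chain (now 34 weeks).
That remains the longest chain; total 34 weeks.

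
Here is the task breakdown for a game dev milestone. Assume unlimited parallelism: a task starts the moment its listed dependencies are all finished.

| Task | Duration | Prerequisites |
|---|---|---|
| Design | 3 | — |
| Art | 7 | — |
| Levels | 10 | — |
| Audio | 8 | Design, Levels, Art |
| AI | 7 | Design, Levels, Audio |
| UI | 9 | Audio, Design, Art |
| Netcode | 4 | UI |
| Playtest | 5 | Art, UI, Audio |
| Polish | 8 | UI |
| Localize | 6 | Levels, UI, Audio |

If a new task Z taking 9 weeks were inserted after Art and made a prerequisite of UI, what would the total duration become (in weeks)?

35

Originally the project takes 35 weeks.
With Z inserted, UI now waits for max(Audio, Design, Art, Z).
New critical path: Levels→Audio→UI→Polish = 10+8+9+8 = 35 ⇒ 35 weeks.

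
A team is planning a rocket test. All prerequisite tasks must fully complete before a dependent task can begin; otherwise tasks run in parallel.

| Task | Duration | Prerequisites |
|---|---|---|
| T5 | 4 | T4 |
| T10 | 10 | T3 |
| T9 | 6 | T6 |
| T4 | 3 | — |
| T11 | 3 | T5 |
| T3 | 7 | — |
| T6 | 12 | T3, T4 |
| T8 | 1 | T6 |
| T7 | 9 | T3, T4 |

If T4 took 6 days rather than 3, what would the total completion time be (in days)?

25

The binding path is T3→T6→T9 = 7+12+6 = 25; finish at 25 days.
T4 has 4 days of float (longest path through it is 21).
No other chain overtakes it, so the finish is 25 days.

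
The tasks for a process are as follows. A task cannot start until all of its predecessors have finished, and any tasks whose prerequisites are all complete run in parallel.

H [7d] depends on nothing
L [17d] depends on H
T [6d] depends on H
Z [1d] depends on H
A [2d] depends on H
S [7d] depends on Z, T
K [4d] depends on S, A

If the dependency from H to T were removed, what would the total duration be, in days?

Original critical path: H→L = 7+17 = 24 ⇒ 24 days.
Without H→T, T's earliest start moves from 7 to 0.
New critical path: H→L = 7+17 = 24 ⇒ 24 days.

24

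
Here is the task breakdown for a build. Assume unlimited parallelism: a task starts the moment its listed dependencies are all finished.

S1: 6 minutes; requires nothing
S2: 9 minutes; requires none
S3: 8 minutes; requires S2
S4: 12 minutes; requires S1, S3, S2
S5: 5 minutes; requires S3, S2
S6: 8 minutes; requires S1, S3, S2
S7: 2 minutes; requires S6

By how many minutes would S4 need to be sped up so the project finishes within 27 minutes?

Current finish: 29 minutes; target: 27.
S4 is on every critical path, so each minute cut from S4 cuts the finish by one (this holds down to a finish of 27).
Need 29 − 27 = 2 minutes off S4 → S4 becomes 10 minutes, finish becomes 27.

2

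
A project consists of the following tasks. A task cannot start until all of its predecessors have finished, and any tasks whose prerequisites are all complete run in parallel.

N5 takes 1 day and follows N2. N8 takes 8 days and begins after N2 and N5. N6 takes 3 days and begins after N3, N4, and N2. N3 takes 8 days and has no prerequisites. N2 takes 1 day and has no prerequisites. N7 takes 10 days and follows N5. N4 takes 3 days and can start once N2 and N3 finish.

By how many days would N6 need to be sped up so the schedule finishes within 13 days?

1

Current finish: 14 days; target: 13.
N6 is on every critical path, so each day cut from N6 cuts the finish by one (this holds down to a finish of 12).
Need 14 − 13 = 1 day off N6 → N6 becomes 2 days, finish becomes 13.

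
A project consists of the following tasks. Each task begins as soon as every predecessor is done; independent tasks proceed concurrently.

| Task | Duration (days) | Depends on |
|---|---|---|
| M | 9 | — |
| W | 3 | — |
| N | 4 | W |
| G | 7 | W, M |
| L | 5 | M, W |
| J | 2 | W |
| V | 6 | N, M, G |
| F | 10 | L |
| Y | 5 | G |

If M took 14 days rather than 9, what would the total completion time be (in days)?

29

Critical path before the change: M→L→F = 9+5+10 = 24 giving 24 days.
M lies on that path, so at 14 days the path becomes 29 days.
No other chain overtakes it, so the finish is 29 days.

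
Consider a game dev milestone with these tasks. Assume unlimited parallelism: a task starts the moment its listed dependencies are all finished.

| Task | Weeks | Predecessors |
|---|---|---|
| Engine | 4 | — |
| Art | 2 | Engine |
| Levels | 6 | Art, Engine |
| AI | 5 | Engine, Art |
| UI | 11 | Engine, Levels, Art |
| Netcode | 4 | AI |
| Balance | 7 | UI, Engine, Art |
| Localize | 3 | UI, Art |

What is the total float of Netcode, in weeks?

15

Engine→Art→Levels→UI→Balance = 4+2+6+11+7 = 30 sets the makespan at 30 weeks.
The longest chain containing Netcode totals 15 weeks.
Slack of Netcode = 26 − 11 = 15 weeks.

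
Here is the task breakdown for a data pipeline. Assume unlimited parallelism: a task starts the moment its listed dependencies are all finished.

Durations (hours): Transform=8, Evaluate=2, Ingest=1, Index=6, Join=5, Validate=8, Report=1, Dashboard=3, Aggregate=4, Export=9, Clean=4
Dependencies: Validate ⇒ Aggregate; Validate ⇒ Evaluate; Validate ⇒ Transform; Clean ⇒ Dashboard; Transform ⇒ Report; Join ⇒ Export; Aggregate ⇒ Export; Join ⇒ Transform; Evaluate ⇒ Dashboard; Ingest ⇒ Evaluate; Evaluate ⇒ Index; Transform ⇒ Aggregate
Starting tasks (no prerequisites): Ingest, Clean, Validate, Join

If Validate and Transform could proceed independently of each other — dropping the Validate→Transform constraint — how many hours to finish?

With the dependency in place, Validate→Transform→Aggregate→Export = 8+8+4+9 = 29 sets the finish at 29 hours.
Without Validate→Transform, Transform's earliest start moves from 8 to 5.
New critical path: Join→Transform→Aggregate→Export = 5+8+4+9 = 26 ⇒ 26 hours.

26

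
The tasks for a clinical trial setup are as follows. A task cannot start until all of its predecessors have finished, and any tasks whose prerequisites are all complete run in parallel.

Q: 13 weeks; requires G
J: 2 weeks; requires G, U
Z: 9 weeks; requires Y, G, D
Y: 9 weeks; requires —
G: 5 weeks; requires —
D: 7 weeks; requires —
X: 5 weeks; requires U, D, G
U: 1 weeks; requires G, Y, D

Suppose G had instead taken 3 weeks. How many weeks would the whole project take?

The binding path is G→Q = 5+13 = 18; finish at 18 weeks.
G is on the critical path; changing it to 3 makes that path 16 weeks.
Now Y→Z = 9+9 = 18 is longest, so the finish becomes 18 weeks.

18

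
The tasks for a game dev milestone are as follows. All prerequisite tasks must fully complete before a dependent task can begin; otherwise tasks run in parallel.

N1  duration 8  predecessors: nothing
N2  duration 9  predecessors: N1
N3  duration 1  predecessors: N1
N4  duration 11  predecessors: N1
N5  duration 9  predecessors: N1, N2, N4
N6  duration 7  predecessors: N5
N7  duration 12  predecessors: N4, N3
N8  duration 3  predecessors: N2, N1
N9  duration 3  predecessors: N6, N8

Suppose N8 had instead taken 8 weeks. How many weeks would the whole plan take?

38

Baseline: N1→N4→N5→N6→N9 = 8+11+9+7+3 = 38 → 38 weeks.
N8 has 15 weeks of float (longest path through it is 23).
The critical path is still N1→N4→N5→N6→N9; finish is now 38 weeks.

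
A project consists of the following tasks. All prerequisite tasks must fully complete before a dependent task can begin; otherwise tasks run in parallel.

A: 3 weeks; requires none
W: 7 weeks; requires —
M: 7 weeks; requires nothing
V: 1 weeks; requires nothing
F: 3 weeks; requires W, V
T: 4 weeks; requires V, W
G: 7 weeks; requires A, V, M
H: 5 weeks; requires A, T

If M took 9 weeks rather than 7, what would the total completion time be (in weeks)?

The binding path is W→T→H = 7+4+5 = 16; finish at 16 weeks.
M is off the critical path — its longest chain is 14 weeks, giving 2 of slack.
No other chain overtakes it, so the finish is 16 weeks.

16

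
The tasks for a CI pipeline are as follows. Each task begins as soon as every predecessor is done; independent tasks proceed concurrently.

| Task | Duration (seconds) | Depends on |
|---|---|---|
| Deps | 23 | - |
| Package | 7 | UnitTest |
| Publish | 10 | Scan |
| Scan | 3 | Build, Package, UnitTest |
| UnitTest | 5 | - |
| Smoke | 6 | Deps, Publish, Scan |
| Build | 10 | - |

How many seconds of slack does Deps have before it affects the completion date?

2

Critical path: UnitTest→Package→Scan→Publish→Smoke = 5+7+3+10+6 = 31, so the finish is 31 seconds.
Longest path through Deps: 29 seconds (earliest finish 23, latest finish 25).
Float = 31 − 29 = 2.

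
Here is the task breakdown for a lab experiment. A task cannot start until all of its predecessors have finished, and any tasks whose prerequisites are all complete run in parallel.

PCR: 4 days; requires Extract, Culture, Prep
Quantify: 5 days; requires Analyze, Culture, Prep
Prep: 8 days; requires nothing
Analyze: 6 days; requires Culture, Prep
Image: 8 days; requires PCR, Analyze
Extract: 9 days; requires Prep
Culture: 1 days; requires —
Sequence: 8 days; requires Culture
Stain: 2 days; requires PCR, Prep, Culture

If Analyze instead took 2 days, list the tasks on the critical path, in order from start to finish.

Prep, Extract, PCR, Image

Baseline: Prep→Extract→PCR→Image = 8+9+4+8 = 29 → 29 days.
Analyze has 7 days of float (longest path through it is 22).
No other chain overtakes it, so the finish is 29 days.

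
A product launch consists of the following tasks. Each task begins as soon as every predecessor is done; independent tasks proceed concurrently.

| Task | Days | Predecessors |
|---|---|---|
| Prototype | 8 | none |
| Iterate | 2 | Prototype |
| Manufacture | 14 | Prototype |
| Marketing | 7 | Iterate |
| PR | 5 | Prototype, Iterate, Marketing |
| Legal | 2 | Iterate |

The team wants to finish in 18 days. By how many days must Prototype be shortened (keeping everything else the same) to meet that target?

4

Current finish: 22 days; target: 18.
Prototype is on every critical path, so each day cut from Prototype cuts the finish by one (this holds down to a finish of 15).
Need 22 − 18 = 4 days off Prototype → Prototype becomes 4 days, finish becomes 18.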